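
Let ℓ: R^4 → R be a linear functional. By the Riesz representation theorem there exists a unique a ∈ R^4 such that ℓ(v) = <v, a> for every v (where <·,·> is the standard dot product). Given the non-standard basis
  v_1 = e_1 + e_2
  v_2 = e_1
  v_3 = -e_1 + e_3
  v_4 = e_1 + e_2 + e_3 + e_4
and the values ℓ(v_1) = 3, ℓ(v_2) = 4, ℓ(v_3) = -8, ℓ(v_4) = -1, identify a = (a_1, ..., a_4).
a = (4, -1, -4, 0)

Write a = (a_1, ..., a_4) in the standard basis. For each basis vector v_i, ℓ(v_i) = <v_i, a> is a linear equation in the a_j's. Collect the n equations into a matrix system V a = ℓ, where row i of V is v_i (expressed in the standard basis). Since V is invertible (lower-triangular with 1s on the diagonal, up to permutation), solve by back-substitution:
  V =
[[1, 1, 0, 0],
 [1, 0, 0, 0],
 [-1, 0, 1, 0],
 [1, 1, 1, 1]]
  V a = (3, 4, -8, -1)
Solving gives a = (4, -1, -4, 0).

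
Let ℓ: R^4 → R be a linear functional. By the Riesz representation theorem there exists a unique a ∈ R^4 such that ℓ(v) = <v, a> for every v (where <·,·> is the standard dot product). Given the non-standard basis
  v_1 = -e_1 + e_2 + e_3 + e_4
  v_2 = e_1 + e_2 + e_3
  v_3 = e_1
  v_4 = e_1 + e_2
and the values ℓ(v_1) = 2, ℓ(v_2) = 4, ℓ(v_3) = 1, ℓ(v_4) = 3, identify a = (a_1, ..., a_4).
a = (1, 2, 1, 0)

Write a = (a_1, ..., a_4) in the standard basis. For each basis vector v_i, ℓ(v_i) = <v_i, a> is a linear equation in the a_j's. Collect the n equations into a matrix system V a = ℓ, where row i of V is v_i (expressed in the standard basis). Since V is invertible (lower-triangular with 1s on the diagonal, up to permutation), solve by back-substitution:
  V =
[[-1, 1, 1, 1],
 [1, 1, 1, 0],
 [1, 0, 0, 0],
 [1, 1, 0, 0]]
  V a = (2, 4, 1, 3)
Solving gives a = (1, 2, 1, 0).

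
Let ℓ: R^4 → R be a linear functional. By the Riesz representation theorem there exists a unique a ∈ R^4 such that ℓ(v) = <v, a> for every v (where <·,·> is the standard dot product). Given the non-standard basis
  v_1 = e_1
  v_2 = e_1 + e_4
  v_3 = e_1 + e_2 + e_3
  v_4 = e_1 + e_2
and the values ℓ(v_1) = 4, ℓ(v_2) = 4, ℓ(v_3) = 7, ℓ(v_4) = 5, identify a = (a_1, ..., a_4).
a = (4, 1, 2, 0)

Write a = (a_1, ..., a_4) in the standard basis. For each basis vector v_i, ℓ(v_i) = <v_i, a> is a linear equation in the a_j's. Collect the n equations into a matrix system V a = ℓ, where row i of V is v_i (expressed in the standard basis). Since V is invertible (lower-triangular with 1s on the diagonal, up to permutation), solve by back-substitution:
  V =
[[1, 0, 0, 0],
 [1, 0, 0, 1],
 [1, 1, 1, 0],
 [1, 1, 0, 0]]
  V a = (4, 4, 7, 5)
Solving gives a = (4, 1, 2, 0).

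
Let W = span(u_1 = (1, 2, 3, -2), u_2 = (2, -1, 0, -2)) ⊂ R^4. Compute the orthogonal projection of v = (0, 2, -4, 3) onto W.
proj_W(v) = (-135/73, -50/73, -141/73, 182/73)

Set up U = [u_1 | ... | u_2] ∈ R^(4×2). The projector onto W = col(U) is P = U (U^T U)^(-1) U^T.
Compute U^T U =
  [18, 4]
  [4, 9],
and U^T v = (-14, -8).
Solve U^T U · c = U^T v for the coefficients: c = (-47/73, -44/73). The projection is proj_W(v) = U c.
Check: (v - proj_W(v)) · u_1 = 0  (should be 0).
Check: (v - proj_W(v)) · u_2 = 0  (should be 0).
Result: proj_W(v) = (-135/73, -50/73, -141/73, 182/73).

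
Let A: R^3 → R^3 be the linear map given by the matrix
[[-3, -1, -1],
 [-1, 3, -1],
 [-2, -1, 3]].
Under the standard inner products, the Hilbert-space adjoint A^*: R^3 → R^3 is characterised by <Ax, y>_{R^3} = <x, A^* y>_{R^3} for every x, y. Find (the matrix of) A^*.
A^* = A^T =
[[-3, -1, -2],
 [-1, 3, -1],
 [-1, -1, 3]]

For real matrices with standard dot products, the defining identity <Ax, y> = <x, A^* y> gives (Ax)^T y = x^T (A^*) y, i.e. x^T A^T y = x^T (A^*) y. Since this holds for all x, y, we must have A^* = A^T. Therefore
A^* =
[[-3, -1, -2],
 [-1, 3, -1],
 [-1, -1, 3]].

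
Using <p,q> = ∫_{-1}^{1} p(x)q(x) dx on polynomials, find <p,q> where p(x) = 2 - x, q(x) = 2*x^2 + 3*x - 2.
<p,q> = -22/3

Expand the product: p(x)·q(x) = -2*x^3 + x^2 + 8*x - 4.
∫_{-1}^{1} of each monomial x^k gives [2/(k+1) if k even, 0 if k odd]. Integrating term-by-term (or equivalently evaluating the antiderivative F(x) = -x^4/2 + x^3/3 + 4*x^2 - 4*x at the endpoints):
  F(1) − F(−1) = -1/6 − (43/6) = -22/3.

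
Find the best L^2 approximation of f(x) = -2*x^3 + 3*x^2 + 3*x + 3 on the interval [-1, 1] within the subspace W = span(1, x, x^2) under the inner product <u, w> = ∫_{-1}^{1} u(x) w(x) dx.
g(x) = 3*x^2 + 9*x/5 + 3

The best approximation g ∈ W is the orthogonal projection of f onto W. Writing g = a_0 + a_1 x + a_2 x^2, the coefficients solve the normal equations G · a = b where
  G_{ij} = <φ_i, φ_j> and b_i = <f, φ_i>, with φ_0 = 1, φ_1 = x, φ_2 = x^2.
G =
  [2, 0, 2/3]
  [0, 2/3, 0]
  [2/3, 0, 2/5],
b = (8, 6/5, 16/5).
Solving gives a_0 = 3, a_1 = 9/5, a_2 = 3, so
  g(x) = 3*x^2 + 9*x/5 + 3.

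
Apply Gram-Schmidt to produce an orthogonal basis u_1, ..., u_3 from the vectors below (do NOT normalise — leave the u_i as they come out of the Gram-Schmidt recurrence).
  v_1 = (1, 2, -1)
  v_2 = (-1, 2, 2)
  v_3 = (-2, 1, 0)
Orthogonal basis:
  u_1 = (1, 2, -1)
  u_2 = (-7/6, 5/3, 13/6)
  u_3 = (-78/53, 13/53, -52/53)

Apply the Gram-Schmidt recurrence
  u_1 = v_1
  u_i = v_i − Σ_{j<i} ((v_i · u_j) / (u_j · u_j)) · u_j.

Step by step this gives:
  u_1 = (1, 2, -1)
  u_2 = (-7/6, 5/3, 13/6)
  u_3 = (-78/53, 13/53, -52/53)

Orthogonality check:
  u_2 · u_1 = 0 (should be 0)
  u_3 · u_1 = 0 (should be 0)
  u_3 · u_2 = 0 (should be 0)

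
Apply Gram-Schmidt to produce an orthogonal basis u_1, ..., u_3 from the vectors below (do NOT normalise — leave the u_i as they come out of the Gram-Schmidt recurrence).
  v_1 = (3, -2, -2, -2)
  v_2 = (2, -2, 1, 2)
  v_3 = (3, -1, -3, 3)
Orthogonal basis:
  u_1 = (3, -2, -2, -2)
  u_2 = (10/7, -34/21, 29/21, 50/21)
  u_3 = (100/257, 315/257, -760/257, 595/257)

Apply the Gram-Schmidt recurrence
  u_1 = v_1
  u_i = v_i − Σ_{j<i} ((v_i · u_j) / (u_j · u_j)) · u_j.

Step by step this gives:
  u_1 = (3, -2, -2, -2)
  u_2 = (10/7, -34/21, 29/21, 50/21)
  u_3 = (100/257, 315/257, -760/257, 595/257)

Orthogonality check:
  u_2 · u_1 = 0 (should be 0)
  u_3 · u_1 = 0 (should be 0)
  u_3 · u_2 = 0 (should be 0)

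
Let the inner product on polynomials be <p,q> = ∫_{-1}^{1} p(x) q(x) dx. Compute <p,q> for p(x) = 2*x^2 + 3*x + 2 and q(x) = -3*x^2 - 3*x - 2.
<p,q> = -346/15

Expand the product: p(x)·q(x) = -6*x^4 - 15*x^3 - 19*x^2 - 12*x - 4.
∫_{-1}^{1} of each monomial x^k gives [2/(k+1) if k even, 0 if k odd]. Integrating term-by-term (or equivalently evaluating the antiderivative F(x) = -6*x^5/5 - 15*x^4/4 - 19*x^3/3 - 6*x^2 - 4*x at the endpoints):
  F(1) − F(−1) = -1277/60 − (107/60) = -346/15.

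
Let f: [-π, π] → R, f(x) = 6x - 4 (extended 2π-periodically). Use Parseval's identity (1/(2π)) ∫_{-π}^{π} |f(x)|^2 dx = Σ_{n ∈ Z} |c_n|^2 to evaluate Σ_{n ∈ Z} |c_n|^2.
Σ |c_n|^2 = 12π^2 + 16

Expand and integrate term by term over [-π, π]:
  ∫ (6x)^2 dx = 36·(2π^3/3); ∫ 2·6·(-4)·x dx = 0 (odd integrand); ∫ (-4)^2 dx = 16·2π.
So (1/(2π)) ∫_{-π}^{π} (6x - 4)^2 dx = 36π^2/3 + 16 = 12π^2 + 16.
Parseval ⇒ Σ |c_n|^2 = 12π^2 + 16.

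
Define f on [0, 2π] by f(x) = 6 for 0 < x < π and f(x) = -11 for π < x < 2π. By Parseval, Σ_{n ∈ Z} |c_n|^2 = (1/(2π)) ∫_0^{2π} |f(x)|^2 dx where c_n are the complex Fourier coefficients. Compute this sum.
Σ |c_n|^2 = 157/2

Parseval equates the L^2 energy of f (normalised by 1/(2π)) with the ℓ^2 sum of its Fourier coefficients: (1/(2π)) ∫_0^{2π} |f|^2 = Σ |c_n|^2.
Compute the left side: (1/(2π)) [∫_0^π 6^2 dx + ∫_π^{2π} (-11)^2 dx] = (1/(2π)) · (36π + 121π) = (36 + 121)/2 = 157/2.
So Σ_{n ∈ Z} |c_n|^2 = 157/2.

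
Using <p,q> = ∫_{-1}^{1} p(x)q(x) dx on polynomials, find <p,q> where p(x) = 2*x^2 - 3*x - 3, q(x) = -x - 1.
<p,q> = 20/3

Expand the product: p(x)·q(x) = -2*x^3 + x^2 + 6*x + 3.
∫_{-1}^{1} of each monomial x^k gives [2/(k+1) if k even, 0 if k odd]. Integrating term-by-term (or equivalently evaluating the antiderivative F(x) = -x^4/2 + x^3/3 + 3*x^2 + 3*x at the endpoints):
  F(1) − F(−1) = 35/6 − (-5/6) = 20/3.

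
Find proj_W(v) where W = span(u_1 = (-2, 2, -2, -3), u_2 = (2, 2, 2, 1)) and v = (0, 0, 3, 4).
proj_W(v) = (31/14, -5/7, 31/14, 18/7)

Set up U = [u_1 | ... | u_2] ∈ R^(4×2). The projector onto W = col(U) is P = U (U^T U)^(-1) U^T.
Compute U^T U =
  [21, -7]
  [-7, 13],
and U^T v = (-18, 10).
Solve U^T U · c = U^T v for the coefficients: c = (-41/56, 3/8). The projection is proj_W(v) = U c.
Check: (v - proj_W(v)) · u_1 = 0  (should be 0).
Check: (v - proj_W(v)) · u_2 = 0  (should be 0).
Result: proj_W(v) = (31/14, -5/7, 31/14, 18/7).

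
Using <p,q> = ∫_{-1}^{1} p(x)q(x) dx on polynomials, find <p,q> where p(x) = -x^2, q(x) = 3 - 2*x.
<p,q> = -2

Expand the product: p(x)·q(x) = 2*x^3 - 3*x^2.
∫_{-1}^{1} of each monomial x^k gives [2/(k+1) if k even, 0 if k odd]. Integrating term-by-term (or equivalently evaluating the antiderivative F(x) = x^4/2 - x^3 at the endpoints):
  F(1) − F(−1) = -1/2 − (3/2) = -2.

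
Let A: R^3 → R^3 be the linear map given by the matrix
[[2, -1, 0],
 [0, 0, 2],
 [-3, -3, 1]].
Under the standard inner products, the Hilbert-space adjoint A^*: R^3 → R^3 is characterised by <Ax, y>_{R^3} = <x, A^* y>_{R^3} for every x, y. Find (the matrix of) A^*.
A^* = A^T =
[[2, 0, -3],
 [-1, 0, -3],
 [0, 2, 1]]

For real matrices with standard dot products, the defining identity <Ax, y> = <x, A^* y> gives (Ax)^T y = x^T (A^*) y, i.e. x^T A^T y = x^T (A^*) y. Since this holds for all x, y, we must have A^* = A^T. Therefore
A^* =
[[2, 0, -3],
 [-1, 0, -3],
 [0, 2, 1]].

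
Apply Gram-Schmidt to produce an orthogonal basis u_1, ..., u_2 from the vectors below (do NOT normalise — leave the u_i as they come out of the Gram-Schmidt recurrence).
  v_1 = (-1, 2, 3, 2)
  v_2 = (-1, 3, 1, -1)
Orthogonal basis:
  u_1 = (-1, 2, 3, 2)
  u_2 = (-5/9, 19/9, -1/3, -17/9)

Apply the Gram-Schmidt recurrence
  u_1 = v_1
  u_i = v_i − Σ_{j<i} ((v_i · u_j) / (u_j · u_j)) · u_j.

Step by step this gives:
  u_1 = (-1, 2, 3, 2)
  u_2 = (-5/9, 19/9, -1/3, -17/9)

Orthogonality check:
  u_2 · u_1 = 0 (should be 0)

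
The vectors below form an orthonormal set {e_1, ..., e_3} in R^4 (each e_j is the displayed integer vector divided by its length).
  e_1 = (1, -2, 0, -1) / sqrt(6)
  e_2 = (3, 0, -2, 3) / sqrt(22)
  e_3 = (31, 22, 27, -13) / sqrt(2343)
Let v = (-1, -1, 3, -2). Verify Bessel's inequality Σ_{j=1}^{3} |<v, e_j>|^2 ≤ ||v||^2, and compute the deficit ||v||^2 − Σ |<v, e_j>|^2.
Σ |<v, e_j>|^2 = 921/71; ||v||^2 = 15; deficit = 144/71

Write each e_j = u_j / sqrt(<u_j, u_j>) where u_j is the displayed integer vector. Then <v, e_j> = <v, u_j> / sqrt(<u_j, u_j>), so |<v, e_j>|^2 = <v, u_j>^2 / <u_j, u_j>.
Coefficients: <v, e_1> = 3/sqrt(6), <v, e_2> = -15/sqrt(22), <v, e_3> = 54/sqrt(2343).
Square and sum: Σ |<v, e_j>|^2 = 921/71.
Compute ||v||^2 = v·v = 15.
Deficit = 15 − 921/71 = 144/71 ≥ 0, confirming Bessel's inequality. (The deficit equals ||v − Σ <v,e_j> e_j||^2, the squared distance from v to span{e_j}.)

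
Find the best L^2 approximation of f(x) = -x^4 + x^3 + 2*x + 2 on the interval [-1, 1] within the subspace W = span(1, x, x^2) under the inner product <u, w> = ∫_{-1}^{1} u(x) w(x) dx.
g(x) = -6*x^2/7 + 13*x/5 + 73/35

The best approximation g ∈ W is the orthogonal projection of f onto W. Writing g = a_0 + a_1 x + a_2 x^2, the coefficients solve the normal equations G · a = b where
  G_{ij} = <φ_i, φ_j> and b_i = <f, φ_i>, with φ_0 = 1, φ_1 = x, φ_2 = x^2.
G =
  [2, 0, 2/3]
  [0, 2/3, 0]
  [2/3, 0, 2/5],
b = (18/5, 26/15, 22/21).
Solving gives a_0 = 73/35, a_1 = 13/5, a_2 = -6/7, so
  g(x) = -6*x^2/7 + 13*x/5 + 73/35.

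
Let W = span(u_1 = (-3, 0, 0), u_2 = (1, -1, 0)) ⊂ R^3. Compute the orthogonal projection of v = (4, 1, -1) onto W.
proj_W(v) = (4, 1, 0)

Set up U = [u_1 | ... | u_2] ∈ R^(3×2). The projector onto W = col(U) is P = U (U^T U)^(-1) U^T.
Compute U^T U =
  [9, -3]
  [-3, 2],
and U^T v = (-12, 3).
Solve U^T U · c = U^T v for the coefficients: c = (-5/3, -1). The projection is proj_W(v) = U c.
Check: (v - proj_W(v)) · u_1 = 0  (should be 0).
Check: (v - proj_W(v)) · u_2 = 0  (should be 0).
Result: proj_W(v) = (4, 1, 0).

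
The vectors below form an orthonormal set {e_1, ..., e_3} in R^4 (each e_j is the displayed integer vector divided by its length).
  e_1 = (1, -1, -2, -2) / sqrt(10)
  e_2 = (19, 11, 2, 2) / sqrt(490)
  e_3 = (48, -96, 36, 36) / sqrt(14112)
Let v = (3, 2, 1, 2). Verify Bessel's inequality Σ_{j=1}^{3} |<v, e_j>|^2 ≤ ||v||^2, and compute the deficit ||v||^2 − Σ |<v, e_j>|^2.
Σ |<v, e_j>|^2 = 35/2; ||v||^2 = 18; deficit = 1/2

Write each e_j = u_j / sqrt(<u_j, u_j>) where u_j is the displayed integer vector. Then <v, e_j> = <v, u_j> / sqrt(<u_j, u_j>), so |<v, e_j>|^2 = <v, u_j>^2 / <u_j, u_j>.
Coefficients: <v, e_1> = -5/sqrt(10), <v, e_2> = 85/sqrt(490), <v, e_3> = 60/sqrt(14112).
Square and sum: Σ |<v, e_j>|^2 = 35/2.
Compute ||v||^2 = v·v = 18.
Deficit = 18 − 35/2 = 1/2 ≥ 0, confirming Bessel's inequality. (The deficit equals ||v − Σ <v,e_j> e_j||^2, the squared distance from v to span{e_j}.)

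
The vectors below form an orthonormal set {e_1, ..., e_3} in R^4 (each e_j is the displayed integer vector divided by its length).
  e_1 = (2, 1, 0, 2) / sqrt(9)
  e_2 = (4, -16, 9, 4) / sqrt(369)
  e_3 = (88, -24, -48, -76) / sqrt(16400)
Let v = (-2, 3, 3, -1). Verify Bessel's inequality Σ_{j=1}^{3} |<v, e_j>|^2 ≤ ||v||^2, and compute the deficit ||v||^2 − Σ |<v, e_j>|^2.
Σ |<v, e_j>|^2 = 251/25; ||v||^2 = 23; deficit = 324/25

Write each e_j = u_j / sqrt(<u_j, u_j>) where u_j is the displayed integer vector. Then <v, e_j> = <v, u_j> / sqrt(<u_j, u_j>), so |<v, e_j>|^2 = <v, u_j>^2 / <u_j, u_j>.
Coefficients: <v, e_1> = -3/sqrt(9), <v, e_2> = -33/sqrt(369), <v, e_3> = -316/sqrt(16400).
Square and sum: Σ |<v, e_j>|^2 = 251/25.
Compute ||v||^2 = v·v = 23.
Deficit = 23 − 251/25 = 324/25 ≥ 0, confirming Bessel's inequality. (The deficit equals ||v − Σ <v,e_j> e_j||^2, the squared distance from v to span{e_j}.)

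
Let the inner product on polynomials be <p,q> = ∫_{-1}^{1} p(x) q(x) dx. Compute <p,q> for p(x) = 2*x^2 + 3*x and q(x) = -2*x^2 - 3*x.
<p,q> = -38/5

Expand the product: p(x)·q(x) = -4*x^4 - 12*x^3 - 9*x^2.
∫_{-1}^{1} of each monomial x^k gives [2/(k+1) if k even, 0 if k odd]. Integrating term-by-term (or equivalently evaluating the antiderivative F(x) = -4*x^5/5 - 3*x^4 - 3*x^3 at the endpoints):
  F(1) − F(−1) = -34/5 − (4/5) = -38/5.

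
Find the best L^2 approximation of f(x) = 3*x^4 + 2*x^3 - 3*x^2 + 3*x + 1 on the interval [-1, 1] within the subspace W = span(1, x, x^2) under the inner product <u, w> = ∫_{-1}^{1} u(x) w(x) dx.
g(x) = -3*x^2/7 + 21*x/5 + 26/35

The best approximation g ∈ W is the orthogonal projection of f onto W. Writing g = a_0 + a_1 x + a_2 x^2, the coefficients solve the normal equations G · a = b where
  G_{ij} = <φ_i, φ_j> and b_i = <f, φ_i>, with φ_0 = 1, φ_1 = x, φ_2 = x^2.
G =
  [2, 0, 2/3]
  [0, 2/3, 0]
  [2/3, 0, 2/5],
b = (6/5, 14/5, 34/105).
Solving gives a_0 = 26/35, a_1 = 21/5, a_2 = -3/7, so
  g(x) = -3*x^2/7 + 21*x/5 + 26/35.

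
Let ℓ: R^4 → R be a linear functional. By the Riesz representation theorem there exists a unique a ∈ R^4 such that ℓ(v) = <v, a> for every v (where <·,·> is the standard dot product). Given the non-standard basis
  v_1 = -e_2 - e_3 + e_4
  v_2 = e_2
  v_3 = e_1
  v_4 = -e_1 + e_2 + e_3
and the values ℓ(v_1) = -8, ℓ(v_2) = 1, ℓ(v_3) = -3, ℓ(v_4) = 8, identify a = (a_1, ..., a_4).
a = (-3, 1, 4, -3)

Write a = (a_1, ..., a_4) in the standard basis. For each basis vector v_i, ℓ(v_i) = <v_i, a> is a linear equation in the a_j's. Collect the n equations into a matrix system V a = ℓ, where row i of V is v_i (expressed in the standard basis). Since V is invertible (lower-triangular with 1s on the diagonal, up to permutation), solve by back-substitution:
  V =
[[0, -1, -1, 1],
 [0, 1, 0, 0],
 [1, 0, 0, 0],
 [-1, 1, 1, 0]]
  V a = (-8, 1, -3, 8)
Solving gives a = (-3, 1, 4, -3).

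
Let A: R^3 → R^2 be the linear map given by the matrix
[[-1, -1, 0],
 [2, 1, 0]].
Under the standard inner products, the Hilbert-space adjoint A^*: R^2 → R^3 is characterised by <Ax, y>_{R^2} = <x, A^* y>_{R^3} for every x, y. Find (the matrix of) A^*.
A^* = A^T =
[[-1, 2],
 [-1, 1],
 [0, 0]]

For real matrices with standard dot products, the defining identity <Ax, y> = <x, A^* y> gives (Ax)^T y = x^T (A^*) y, i.e. x^T A^T y = x^T (A^*) y. Since this holds for all x, y, we must have A^* = A^T. Therefore
A^* =
[[-1, 2],
 [-1, 1],
 [0, 0]].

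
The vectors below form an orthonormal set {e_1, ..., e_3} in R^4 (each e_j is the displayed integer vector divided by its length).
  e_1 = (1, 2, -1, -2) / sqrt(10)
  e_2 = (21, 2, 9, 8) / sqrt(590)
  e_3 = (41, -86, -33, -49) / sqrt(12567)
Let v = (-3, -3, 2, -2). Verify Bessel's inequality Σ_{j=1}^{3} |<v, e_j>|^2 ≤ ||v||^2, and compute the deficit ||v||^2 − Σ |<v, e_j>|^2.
Σ |<v, e_j>|^2 = 3137/213; ||v||^2 = 26; deficit = 2401/213

Write each e_j = u_j / sqrt(<u_j, u_j>) where u_j is the displayed integer vector. Then <v, e_j> = <v, u_j> / sqrt(<u_j, u_j>), so |<v, e_j>|^2 = <v, u_j>^2 / <u_j, u_j>.
Coefficients: <v, e_1> = -7/sqrt(10), <v, e_2> = -67/sqrt(590), <v, e_3> = 167/sqrt(12567).
Square and sum: Σ |<v, e_j>|^2 = 3137/213.
Compute ||v||^2 = v·v = 26.
Deficit = 26 − 3137/213 = 2401/213 ≥ 0, confirming Bessel's inequality. (The deficit equals ||v − Σ <v,e_j> e_j||^2, the squared distance from v to span{e_j}.)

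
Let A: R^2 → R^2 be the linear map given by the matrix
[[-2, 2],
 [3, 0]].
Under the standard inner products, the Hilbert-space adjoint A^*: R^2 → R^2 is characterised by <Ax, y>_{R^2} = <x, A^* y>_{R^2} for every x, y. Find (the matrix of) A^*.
A^* = A^T =
[[-2, 3],
 [2, 0]]

For real matrices with standard dot products, the defining identity <Ax, y> = <x, A^* y> gives (Ax)^T y = x^T (A^*) y, i.e. x^T A^T y = x^T (A^*) y. Since this holds for all x, y, we must have A^* = A^T. Therefore
A^* =
[[-2, 3],
 [2, 0]].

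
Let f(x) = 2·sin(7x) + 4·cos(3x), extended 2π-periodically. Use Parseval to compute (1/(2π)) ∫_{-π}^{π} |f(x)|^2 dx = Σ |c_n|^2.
Σ |c_n|^2 = 10

Expand |f|^2 and use orthogonality of {sin(nx), cos(mx)} on [-π, π]:
  ∫_{-π}^{π} sin(nx)^2 dx = π, ∫ cos(mx)^2 dx = π, and cross terms integrate to 0.
So ∫_{-π}^{π} f(x)^2 dx = 2^2 · π + 4^2 · π = (4 + 16)π.
Divide by 2π: (4 + 16)/2 = 10.
By Parseval, this equals Σ |c_n|^2.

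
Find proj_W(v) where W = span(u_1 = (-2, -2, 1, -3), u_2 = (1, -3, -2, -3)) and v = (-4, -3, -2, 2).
proj_W(v) = (-222/293, -174/293, 129/293, -279/293)

Set up U = [u_1 | ... | u_2] ∈ R^(4×2). The projector onto W = col(U) is P = U (U^T U)^(-1) U^T.
Compute U^T U =
  [18, 11]
  [11, 23],
and U^T v = (6, 3).
Solve U^T U · c = U^T v for the coefficients: c = (105/293, -12/293). The projection is proj_W(v) = U c.
Check: (v - proj_W(v)) · u_1 = 0  (should be 0).
Check: (v - proj_W(v)) · u_2 = 0  (should be 0).
Result: proj_W(v) = (-222/293, -174/293, 129/293, -279/293).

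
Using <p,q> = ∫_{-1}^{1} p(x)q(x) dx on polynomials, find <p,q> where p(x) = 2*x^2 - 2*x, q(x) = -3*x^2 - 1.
<p,q> = -56/15

Expand the product: p(x)·q(x) = -6*x^4 + 6*x^3 - 2*x^2 + 2*x.
∫_{-1}^{1} of each monomial x^k gives [2/(k+1) if k even, 0 if k odd]. Integrating term-by-term (or equivalently evaluating the antiderivative F(x) = -6*x^5/5 + 3*x^4/2 - 2*x^3/3 + x^2 at the endpoints):
  F(1) − F(−1) = 19/30 − (131/30) = -56/15.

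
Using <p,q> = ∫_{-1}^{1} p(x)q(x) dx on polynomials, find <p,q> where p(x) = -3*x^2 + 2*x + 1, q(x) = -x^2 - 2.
<p,q> = 8/15

Expand the product: p(x)·q(x) = 3*x^4 - 2*x^3 + 5*x^2 - 4*x - 2.
∫_{-1}^{1} of each monomial x^k gives [2/(k+1) if k even, 0 if k odd]. Integrating term-by-term (or equivalently evaluating the antiderivative F(x) = 3*x^5/5 - x^4/2 + 5*x^3/3 - 2*x^2 - 2*x at the endpoints):
  F(1) − F(−1) = -67/30 − (-83/30) = 8/15.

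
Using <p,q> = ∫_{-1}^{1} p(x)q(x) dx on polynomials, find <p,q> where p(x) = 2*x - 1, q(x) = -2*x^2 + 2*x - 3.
<p,q> = 10

Expand the product: p(x)·q(x) = -4*x^3 + 6*x^2 - 8*x + 3.
∫_{-1}^{1} of each monomial x^k gives [2/(k+1) if k even, 0 if k odd]. Integrating term-by-term (or equivalently evaluating the antiderivative F(x) = -x^4 + 2*x^3 - 4*x^2 + 3*x at the endpoints):
  F(1) − F(−1) = 0 − (-10) = 10.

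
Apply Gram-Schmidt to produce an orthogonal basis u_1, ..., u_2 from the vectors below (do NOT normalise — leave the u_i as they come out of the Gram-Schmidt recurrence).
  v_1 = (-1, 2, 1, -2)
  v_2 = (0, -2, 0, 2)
Orthogonal basis:
  u_1 = (-1, 2, 1, -2)
  u_2 = (-4/5, -2/5, 4/5, 2/5)

Apply the Gram-Schmidt recurrence
  u_1 = v_1
  u_i = v_i − Σ_{j<i} ((v_i · u_j) / (u_j · u_j)) · u_j.

Step by step this gives:
  u_1 = (-1, 2, 1, -2)
  u_2 = (-4/5, -2/5, 4/5, 2/5)

Orthogonality check:
  u_2 · u_1 = 0 (should be 0)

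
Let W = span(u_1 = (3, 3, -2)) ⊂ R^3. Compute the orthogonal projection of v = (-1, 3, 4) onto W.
proj_W(v) = (-3/11, -3/11, 2/11)

Set up U = [u_1 | ... | u_1] ∈ R^(3×1). The projector onto W = col(U) is P = U (U^T U)^(-1) U^T.
Compute U^T U =
  [22],
and U^T v = (-2).
Solve U^T U · c = U^T v for the coefficients: c = (-1/11). The projection is proj_W(v) = U c.
Check: (v - proj_W(v)) · u_1 = 0  (should be 0).
Result: proj_W(v) = (-3/11, -3/11, 2/11).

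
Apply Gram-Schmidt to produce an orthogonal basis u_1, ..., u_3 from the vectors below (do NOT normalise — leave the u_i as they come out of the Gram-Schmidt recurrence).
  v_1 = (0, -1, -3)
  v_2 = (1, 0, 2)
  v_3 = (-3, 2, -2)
Orthogonal basis:
  u_1 = (0, -1, -3)
  u_2 = (1, -3/5, 1/5)
  u_3 = (2/7, 3/7, -1/7)

Apply the Gram-Schmidt recurrence
  u_1 = v_1
  u_i = v_i − Σ_{j<i} ((v_i · u_j) / (u_j · u_j)) · u_j.

Step by step this gives:
  u_1 = (0, -1, -3)
  u_2 = (1, -3/5, 1/5)
  u_3 = (2/7, 3/7, -1/7)

Orthogonality check:
  u_2 · u_1 = 0 (should be 0)
  u_3 · u_1 = 0 (should be 0)
  u_3 · u_2 = 0 (should be 0)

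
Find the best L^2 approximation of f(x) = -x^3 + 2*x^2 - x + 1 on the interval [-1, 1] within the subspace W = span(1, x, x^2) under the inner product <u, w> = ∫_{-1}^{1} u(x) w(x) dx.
g(x) = 2*x^2 - 8*x/5 + 1

The best approximation g ∈ W is the orthogonal projection of f onto W. Writing g = a_0 + a_1 x + a_2 x^2, the coefficients solve the normal equations G · a = b where
  G_{ij} = <φ_i, φ_j> and b_i = <f, φ_i>, with φ_0 = 1, φ_1 = x, φ_2 = x^2.
G =
  [2, 0, 2/3]
  [0, 2/3, 0]
  [2/3, 0, 2/5],
b = (10/3, -16/15, 22/15).
Solving gives a_0 = 1, a_1 = -8/5, a_2 = 2, so
  g(x) = 2*x^2 - 8*x/5 + 1.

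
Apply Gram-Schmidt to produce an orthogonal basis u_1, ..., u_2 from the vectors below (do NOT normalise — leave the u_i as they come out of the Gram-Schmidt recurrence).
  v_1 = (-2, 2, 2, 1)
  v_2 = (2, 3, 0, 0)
Orthogonal basis:
  u_1 = (-2, 2, 2, 1)
  u_2 = (30/13, 35/13, -4/13, -2/13)

Apply the Gram-Schmidt recurrence
  u_1 = v_1
  u_i = v_i − Σ_{j<i} ((v_i · u_j) / (u_j · u_j)) · u_j.

Step by step this gives:
  u_1 = (-2, 2, 2, 1)
  u_2 = (30/13, 35/13, -4/13, -2/13)

Orthogonality check:
  u_2 · u_1 = 0 (should be 0)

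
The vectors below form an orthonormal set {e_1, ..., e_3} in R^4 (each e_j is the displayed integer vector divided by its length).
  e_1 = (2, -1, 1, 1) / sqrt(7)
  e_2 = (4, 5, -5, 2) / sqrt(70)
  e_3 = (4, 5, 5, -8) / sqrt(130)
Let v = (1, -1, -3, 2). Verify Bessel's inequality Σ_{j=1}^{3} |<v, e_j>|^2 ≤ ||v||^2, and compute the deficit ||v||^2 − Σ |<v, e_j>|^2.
Σ |<v, e_j>|^2 = 170/13; ||v||^2 = 15; deficit = 25/13

Write each e_j = u_j / sqrt(<u_j, u_j>) where u_j is the displayed integer vector. Then <v, e_j> = <v, u_j> / sqrt(<u_j, u_j>), so |<v, e_j>|^2 = <v, u_j>^2 / <u_j, u_j>.
Coefficients: <v, e_1> = 2/sqrt(7), <v, e_2> = 18/sqrt(70), <v, e_3> = -32/sqrt(130).
Square and sum: Σ |<v, e_j>|^2 = 170/13.
Compute ||v||^2 = v·v = 15.
Deficit = 15 − 170/13 = 25/13 ≥ 0, confirming Bessel's inequality. (The deficit equals ||v − Σ <v,e_j> e_j||^2, the squared distance from v to span{e_j}.)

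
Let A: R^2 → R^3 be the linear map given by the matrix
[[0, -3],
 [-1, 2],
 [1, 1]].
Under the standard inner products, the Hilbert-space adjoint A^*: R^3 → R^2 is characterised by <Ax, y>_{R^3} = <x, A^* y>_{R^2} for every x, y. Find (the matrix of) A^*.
A^* = A^T =
[[0, -1, 1],
 [-3, 2, 1]]

For real matrices with standard dot products, the defining identity <Ax, y> = <x, A^* y> gives (Ax)^T y = x^T (A^*) y, i.e. x^T A^T y = x^T (A^*) y. Since this holds for all x, y, we must have A^* = A^T. Therefore
A^* =
[[0, -1, 1],
 [-3, 2, 1]].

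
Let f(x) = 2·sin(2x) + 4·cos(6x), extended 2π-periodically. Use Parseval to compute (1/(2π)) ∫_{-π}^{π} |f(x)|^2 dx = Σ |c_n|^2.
Σ |c_n|^2 = 10

Expand |f|^2 and use orthogonality of {sin(nx), cos(mx)} on [-π, π]:
  ∫_{-π}^{π} sin(nx)^2 dx = π, ∫ cos(mx)^2 dx = π, and cross terms integrate to 0.
So ∫_{-π}^{π} f(x)^2 dx = 2^2 · π + 4^2 · π = (4 + 16)π.
Divide by 2π: (4 + 16)/2 = 10.
By Parseval, this equals Σ |c_n|^2.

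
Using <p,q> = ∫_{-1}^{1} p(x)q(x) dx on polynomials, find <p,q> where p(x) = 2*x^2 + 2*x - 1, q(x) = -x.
<p,q> = -4/3

Expand the product: p(x)·q(x) = -2*x^3 - 2*x^2 + x.
∫_{-1}^{1} of each monomial x^k gives [2/(k+1) if k even, 0 if k odd]. Integrating term-by-term (or equivalently evaluating the antiderivative F(x) = -x^4/2 - 2*x^3/3 + x^2/2 at the endpoints):
  F(1) − F(−1) = -2/3 − (2/3) = -4/3.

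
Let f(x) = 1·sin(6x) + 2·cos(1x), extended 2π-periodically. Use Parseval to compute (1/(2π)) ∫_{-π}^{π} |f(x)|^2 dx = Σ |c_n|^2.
Σ |c_n|^2 = 5/2

Expand |f|^2 and use orthogonality of {sin(nx), cos(mx)} on [-π, π]:
  ∫_{-π}^{π} sin(nx)^2 dx = π, ∫ cos(mx)^2 dx = π, and cross terms integrate to 0.
So ∫_{-π}^{π} f(x)^2 dx = 1^2 · π + 2^2 · π = (1 + 4)π.
Divide by 2π: (1 + 4)/2 = 5/2.
By Parseval, this equals Σ |c_n|^2.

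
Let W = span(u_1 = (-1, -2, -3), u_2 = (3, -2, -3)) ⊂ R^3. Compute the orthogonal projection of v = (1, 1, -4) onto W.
proj_W(v) = (1, -20/13, -30/13)

Set up U = [u_1 | ... | u_2] ∈ R^(3×2). The projector onto W = col(U) is P = U (U^T U)^(-1) U^T.
Compute U^T U =
  [14, 10]
  [10, 22],
and U^T v = (9, 13).
Solve U^T U · c = U^T v for the coefficients: c = (17/52, 23/52). The projection is proj_W(v) = U c.
Check: (v - proj_W(v)) · u_1 = 0  (should be 0).
Check: (v - proj_W(v)) · u_2 = 0  (should be 0).
Result: proj_W(v) = (1, -20/13, -30/13).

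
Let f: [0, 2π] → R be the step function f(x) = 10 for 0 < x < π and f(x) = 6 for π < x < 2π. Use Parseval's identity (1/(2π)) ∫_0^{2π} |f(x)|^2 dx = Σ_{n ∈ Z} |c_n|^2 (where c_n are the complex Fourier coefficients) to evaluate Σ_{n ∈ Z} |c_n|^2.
Σ |c_n|^2 = 68

Parseval equates the L^2 energy of f (normalised by 1/(2π)) with the ℓ^2 sum of its Fourier coefficients: (1/(2π)) ∫_0^{2π} |f|^2 = Σ |c_n|^2.
Compute the left side: (1/(2π)) [∫_0^π 10^2 dx + ∫_π^{2π} 6^2 dx] = (1/(2π)) · (100π + 36π) = (100 + 36)/2 = 68.
So Σ_{n ∈ Z} |c_n|^2 = 68.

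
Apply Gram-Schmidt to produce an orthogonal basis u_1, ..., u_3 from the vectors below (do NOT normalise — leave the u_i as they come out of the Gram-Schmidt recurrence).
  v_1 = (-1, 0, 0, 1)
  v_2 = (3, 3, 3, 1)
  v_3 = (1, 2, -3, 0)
Orthogonal basis:
  u_1 = (-1, 0, 0, 1)
  u_2 = (2, 3, 3, 2)
  u_3 = (15/26, 55/26, -75/26, 15/26)

Apply the Gram-Schmidt recurrence
  u_1 = v_1
  u_i = v_i − Σ_{j<i} ((v_i · u_j) / (u_j · u_j)) · u_j.

Step by step this gives:
  u_1 = (-1, 0, 0, 1)
  u_2 = (2, 3, 3, 2)
  u_3 = (15/26, 55/26, -75/26, 15/26)

Orthogonality check:
  u_2 · u_1 = 0 (should be 0)
  u_3 · u_1 = 0 (should be 0)
  u_3 · u_2 = 0 (should be 0)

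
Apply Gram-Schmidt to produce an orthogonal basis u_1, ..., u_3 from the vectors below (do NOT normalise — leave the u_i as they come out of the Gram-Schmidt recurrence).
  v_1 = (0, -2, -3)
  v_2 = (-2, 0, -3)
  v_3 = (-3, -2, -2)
Orthogonal basis:
  u_1 = (0, -2, -3)
  u_2 = (-2, 18/13, -12/13)
  u_3 = (-3/2, -3/2, 1)

Apply the Gram-Schmidt recurrence
  u_1 = v_1
  u_i = v_i − Σ_{j<i} ((v_i · u_j) / (u_j · u_j)) · u_j.

Step by step this gives:
  u_1 = (0, -2, -3)
  u_2 = (-2, 18/13, -12/13)
  u_3 = (-3/2, -3/2, 1)

Orthogonality check:
  u_2 · u_1 = 0 (should be 0)
  u_3 · u_1 = 0 (should be 0)
  u_3 · u_2 = 0 (should be 0)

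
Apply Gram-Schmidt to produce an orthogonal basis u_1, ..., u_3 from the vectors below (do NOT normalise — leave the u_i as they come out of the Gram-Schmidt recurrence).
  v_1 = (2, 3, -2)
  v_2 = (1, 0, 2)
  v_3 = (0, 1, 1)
Orthogonal basis:
  u_1 = (2, 3, -2)
  u_2 = (21/17, 6/17, 30/17)
  u_3 = (-2/3, 2/3, 1/3)

Apply the Gram-Schmidt recurrence
  u_1 = v_1
  u_i = v_i − Σ_{j<i} ((v_i · u_j) / (u_j · u_j)) · u_j.

Step by step this gives:
  u_1 = (2, 3, -2)
  u_2 = (21/17, 6/17, 30/17)
  u_3 = (-2/3, 2/3, 1/3)

Orthogonality check:
  u_2 · u_1 = 0 (should be 0)
  u_3 · u_1 = 0 (should be 0)
  u_3 · u_2 = 0 (should be 0)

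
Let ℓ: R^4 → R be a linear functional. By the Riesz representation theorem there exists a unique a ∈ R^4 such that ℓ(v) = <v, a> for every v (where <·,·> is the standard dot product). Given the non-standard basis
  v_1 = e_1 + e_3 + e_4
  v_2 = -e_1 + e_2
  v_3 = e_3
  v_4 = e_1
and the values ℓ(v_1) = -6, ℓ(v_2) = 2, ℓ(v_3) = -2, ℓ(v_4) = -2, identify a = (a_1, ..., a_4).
a = (-2, 0, -2, -2)

Write a = (a_1, ..., a_4) in the standard basis. For each basis vector v_i, ℓ(v_i) = <v_i, a> is a linear equation in the a_j's. Collect the n equations into a matrix system V a = ℓ, where row i of V is v_i (expressed in the standard basis). Since V is invertible (lower-triangular with 1s on the diagonal, up to permutation), solve by back-substitution:
  V =
[[1, 0, 1, 1],
 [-1, 1, 0, 0],
 [0, 0, 1, 0],
 [1, 0, 0, 0]]
  V a = (-6, 2, -2, -2)
Solving gives a = (-2, 0, -2, -2).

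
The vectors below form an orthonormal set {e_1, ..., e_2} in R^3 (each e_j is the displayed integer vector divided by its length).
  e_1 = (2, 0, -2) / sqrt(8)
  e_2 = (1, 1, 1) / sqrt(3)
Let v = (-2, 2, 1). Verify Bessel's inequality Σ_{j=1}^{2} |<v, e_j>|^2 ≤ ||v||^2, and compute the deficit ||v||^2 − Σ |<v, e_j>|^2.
Σ |<v, e_j>|^2 = 29/6; ||v||^2 = 9; deficit = 25/6

Write each e_j = u_j / sqrt(<u_j, u_j>) where u_j is the displayed integer vector. Then <v, e_j> = <v, u_j> / sqrt(<u_j, u_j>), so |<v, e_j>|^2 = <v, u_j>^2 / <u_j, u_j>.
Coefficients: <v, e_1> = -6/sqrt(8), <v, e_2> = 1/sqrt(3).
Square and sum: Σ |<v, e_j>|^2 = 29/6.
Compute ||v||^2 = v·v = 9.
Deficit = 9 − 29/6 = 25/6 ≥ 0, confirming Bessel's inequality. (The deficit equals ||v − Σ <v,e_j> e_j||^2, the squared distance from v to span{e_j}.)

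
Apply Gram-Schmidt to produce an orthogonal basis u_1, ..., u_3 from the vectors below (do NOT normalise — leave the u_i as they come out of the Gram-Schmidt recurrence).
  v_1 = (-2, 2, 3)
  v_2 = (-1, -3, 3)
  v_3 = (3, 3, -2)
Orthogonal basis:
  u_1 = (-2, 2, 3)
  u_2 = (-7/17, -61/17, 36/17)
  u_3 = (285/149, 57/149, 152/149)

Apply the Gram-Schmidt recurrence
  u_1 = v_1
  u_i = v_i − Σ_{j<i} ((v_i · u_j) / (u_j · u_j)) · u_j.

Step by step this gives:
  u_1 = (-2, 2, 3)
  u_2 = (-7/17, -61/17, 36/17)
  u_3 = (285/149, 57/149, 152/149)

Orthogonality check:
  u_2 · u_1 = 0 (should be 0)
  u_3 · u_1 = 0 (should be 0)
  u_3 · u_2 = 0 (should be 0)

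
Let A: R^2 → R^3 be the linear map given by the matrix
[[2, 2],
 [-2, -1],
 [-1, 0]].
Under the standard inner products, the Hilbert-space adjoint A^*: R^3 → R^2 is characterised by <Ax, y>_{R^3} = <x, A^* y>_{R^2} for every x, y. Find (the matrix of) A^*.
A^* = A^T =
[[2, -2, -1],
 [2, -1, 0]]

For real matrices with standard dot products, the defining identity <Ax, y> = <x, A^* y> gives (Ax)^T y = x^T (A^*) y, i.e. x^T A^T y = x^T (A^*) y. Since this holds for all x, y, we must have A^* = A^T. Therefore
A^* =
[[2, -2, -1],
 [2, -1, 0]].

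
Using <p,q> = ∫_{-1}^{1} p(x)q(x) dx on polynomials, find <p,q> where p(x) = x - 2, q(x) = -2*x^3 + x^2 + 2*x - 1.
<p,q> = 16/5

Expand the product: p(x)·q(x) = -2*x^4 + 5*x^3 - 5*x + 2.
∫_{-1}^{1} of each monomial x^k gives [2/(k+1) if k even, 0 if k odd]. Integrating term-by-term (or equivalently evaluating the antiderivative F(x) = -2*x^5/5 + 5*x^4/4 - 5*x^2/2 + 2*x at the endpoints):
  F(1) − F(−1) = 7/20 − (-57/20) = 16/5.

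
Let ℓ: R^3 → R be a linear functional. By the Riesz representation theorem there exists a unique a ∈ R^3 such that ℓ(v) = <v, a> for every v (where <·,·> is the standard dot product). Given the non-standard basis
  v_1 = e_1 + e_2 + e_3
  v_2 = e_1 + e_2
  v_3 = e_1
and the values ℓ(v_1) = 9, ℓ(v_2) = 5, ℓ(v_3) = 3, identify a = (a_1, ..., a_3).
a = (3, 2, 4)

Write a = (a_1, ..., a_3) in the standard basis. For each basis vector v_i, ℓ(v_i) = <v_i, a> is a linear equation in the a_j's. Collect the n equations into a matrix system V a = ℓ, where row i of V is v_i (expressed in the standard basis). Since V is invertible (lower-triangular with 1s on the diagonal, up to permutation), solve by back-substitution:
  V =
[[1, 1, 1],
 [1, 1, 0],
 [1, 0, 0]]
  V a = (9, 5, 3)
Solving gives a = (3, 2, 4).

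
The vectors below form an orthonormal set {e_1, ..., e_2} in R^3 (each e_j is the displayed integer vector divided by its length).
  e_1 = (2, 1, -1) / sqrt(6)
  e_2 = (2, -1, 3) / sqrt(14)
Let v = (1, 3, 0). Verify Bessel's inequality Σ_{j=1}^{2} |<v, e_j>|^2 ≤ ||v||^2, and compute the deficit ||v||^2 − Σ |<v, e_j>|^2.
Σ |<v, e_j>|^2 = 89/21; ||v||^2 = 10; deficit = 121/21

Write each e_j = u_j / sqrt(<u_j, u_j>) where u_j is the displayed integer vector. Then <v, e_j> = <v, u_j> / sqrt(<u_j, u_j>), so |<v, e_j>|^2 = <v, u_j>^2 / <u_j, u_j>.
Coefficients: <v, e_1> = 5/sqrt(6), <v, e_2> = -1/sqrt(14).
Square and sum: Σ |<v, e_j>|^2 = 89/21.
Compute ||v||^2 = v·v = 10.
Deficit = 10 − 89/21 = 121/21 ≥ 0, confirming Bessel's inequality. (The deficit equals ||v − Σ <v,e_j> e_j||^2, the squared distance from v to span{e_j}.)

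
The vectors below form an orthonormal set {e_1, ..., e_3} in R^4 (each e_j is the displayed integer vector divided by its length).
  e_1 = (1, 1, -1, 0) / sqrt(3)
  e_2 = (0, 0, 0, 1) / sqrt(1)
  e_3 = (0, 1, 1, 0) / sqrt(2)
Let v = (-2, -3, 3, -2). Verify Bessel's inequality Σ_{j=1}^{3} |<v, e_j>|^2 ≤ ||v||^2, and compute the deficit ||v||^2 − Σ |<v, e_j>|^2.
Σ |<v, e_j>|^2 = 76/3; ||v||^2 = 26; deficit = 2/3

Write each e_j = u_j / sqrt(<u_j, u_j>) where u_j is the displayed integer vector. Then <v, e_j> = <v, u_j> / sqrt(<u_j, u_j>), so |<v, e_j>|^2 = <v, u_j>^2 / <u_j, u_j>.
Coefficients: <v, e_1> = -8/sqrt(3), <v, e_2> = -2/sqrt(1), <v, e_3> = 0/sqrt(2).
Square and sum: Σ |<v, e_j>|^2 = 76/3.
Compute ||v||^2 = v·v = 26.
Deficit = 26 − 76/3 = 2/3 ≥ 0, confirming Bessel's inequality. (The deficit equals ||v − Σ <v,e_j> e_j||^2, the squared distance from v to span{e_j}.)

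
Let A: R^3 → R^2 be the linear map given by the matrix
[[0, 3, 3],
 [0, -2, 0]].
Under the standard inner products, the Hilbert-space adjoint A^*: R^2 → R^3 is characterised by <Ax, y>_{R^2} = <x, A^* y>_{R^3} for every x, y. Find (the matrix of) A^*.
A^* = A^T =
[[0, 0],
 [3, -2],
 [3, 0]]

For real matrices with standard dot products, the defining identity <Ax, y> = <x, A^* y> gives (Ax)^T y = x^T (A^*) y, i.e. x^T A^T y = x^T (A^*) y. Since this holds for all x, y, we must have A^* = A^T. Therefore
A^* =
[[0, 0],
 [3, -2],
 [3, 0]].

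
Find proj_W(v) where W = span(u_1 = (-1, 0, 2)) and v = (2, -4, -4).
proj_W(v) = (2, 0, -4)

Set up U = [u_1 | ... | u_1] ∈ R^(3×1). The projector onto W = col(U) is P = U (U^T U)^(-1) U^T.
Compute U^T U =
  [5],
and U^T v = (-10).
Solve U^T U · c = U^T v for the coefficients: c = (-2). The projection is proj_W(v) = U c.
Check: (v - proj_W(v)) · u_1 = 0  (should be 0).
Result: proj_W(v) = (2, 0, -4).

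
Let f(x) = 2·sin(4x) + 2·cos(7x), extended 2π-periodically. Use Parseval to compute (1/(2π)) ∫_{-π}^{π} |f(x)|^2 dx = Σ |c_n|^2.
Σ |c_n|^2 = 4

Expand |f|^2 and use orthogonality of {sin(nx), cos(mx)} on [-π, π]:
  ∫_{-π}^{π} sin(nx)^2 dx = π, ∫ cos(mx)^2 dx = π, and cross terms integrate to 0.
So ∫_{-π}^{π} f(x)^2 dx = 2^2 · π + 2^2 · π = (4 + 4)π.
Divide by 2π: (4 + 4)/2 = 4.
By Parseval, this equals Σ |c_n|^2.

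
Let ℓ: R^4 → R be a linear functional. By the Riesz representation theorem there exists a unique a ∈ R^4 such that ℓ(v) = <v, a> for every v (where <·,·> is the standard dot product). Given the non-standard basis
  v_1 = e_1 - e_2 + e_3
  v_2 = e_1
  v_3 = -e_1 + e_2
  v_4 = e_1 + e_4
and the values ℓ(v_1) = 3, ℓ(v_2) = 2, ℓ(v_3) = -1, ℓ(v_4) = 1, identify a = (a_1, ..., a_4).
a = (2, 1, 2, -1)

Write a = (a_1, ..., a_4) in the standard basis. For each basis vector v_i, ℓ(v_i) = <v_i, a> is a linear equation in the a_j's. Collect the n equations into a matrix system V a = ℓ, where row i of V is v_i (expressed in the standard basis). Since V is invertible (lower-triangular with 1s on the diagonal, up to permutation), solve by back-substitution:
  V =
[[1, -1, 1, 0],
 [1, 0, 0, 0],
 [-1, 1, 0, 0],
 [1, 0, 0, 1]]
  V a = (3, 2, -1, 1)
Solving gives a = (2, 1, 2, -1).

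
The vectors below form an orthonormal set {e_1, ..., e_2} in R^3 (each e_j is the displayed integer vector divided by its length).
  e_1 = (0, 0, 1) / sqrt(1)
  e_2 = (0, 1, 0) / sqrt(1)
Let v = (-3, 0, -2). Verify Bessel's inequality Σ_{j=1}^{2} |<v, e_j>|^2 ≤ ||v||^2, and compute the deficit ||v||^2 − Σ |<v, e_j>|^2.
Σ |<v, e_j>|^2 = 4; ||v||^2 = 13; deficit = 9

Write each e_j = u_j / sqrt(<u_j, u_j>) where u_j is the displayed integer vector. Then <v, e_j> = <v, u_j> / sqrt(<u_j, u_j>), so |<v, e_j>|^2 = <v, u_j>^2 / <u_j, u_j>.
Coefficients: <v, e_1> = -2/sqrt(1), <v, e_2> = 0/sqrt(1).
Square and sum: Σ |<v, e_j>|^2 = 4.
Compute ||v||^2 = v·v = 13.
Deficit = 13 − 4 = 9 ≥ 0, confirming Bessel's inequality. (The deficit equals ||v − Σ <v,e_j> e_j||^2, the squared distance from v to span{e_j}.)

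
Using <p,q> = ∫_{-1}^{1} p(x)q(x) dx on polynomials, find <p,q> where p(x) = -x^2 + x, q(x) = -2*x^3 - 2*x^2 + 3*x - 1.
<p,q> = 8/3

Expand the product: p(x)·q(x) = 2*x^5 - 5*x^3 + 4*x^2 - x.
∫_{-1}^{1} of each monomial x^k gives [2/(k+1) if k even, 0 if k odd]. Integrating term-by-term (or equivalently evaluating the antiderivative F(x) = x^6/3 - 5*x^4/4 + 4*x^3/3 - x^2/2 at the endpoints):
  F(1) − F(−1) = -1/12 − (-11/4) = 8/3.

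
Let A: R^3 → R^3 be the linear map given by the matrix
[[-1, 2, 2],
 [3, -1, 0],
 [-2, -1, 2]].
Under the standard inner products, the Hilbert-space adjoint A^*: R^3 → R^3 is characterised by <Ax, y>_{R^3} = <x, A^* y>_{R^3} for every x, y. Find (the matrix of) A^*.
A^* = A^T =
[[-1, 3, -2],
 [2, -1, -1],
 [2, 0, 2]]

For real matrices with standard dot products, the defining identity <Ax, y> = <x, A^* y> gives (Ax)^T y = x^T (A^*) y, i.e. x^T A^T y = x^T (A^*) y. Since this holds for all x, y, we must have A^* = A^T. Therefore
A^* =
[[-1, 3, -2],
 [2, -1, -1],
 [2, 0, 2]].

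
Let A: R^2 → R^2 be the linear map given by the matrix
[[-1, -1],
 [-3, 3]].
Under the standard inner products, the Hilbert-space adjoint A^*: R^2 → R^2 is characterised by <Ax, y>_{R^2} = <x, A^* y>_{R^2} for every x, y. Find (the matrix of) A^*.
A^* = A^T =
[[-1, -3],
 [-1, 3]]

For real matrices with standard dot products, the defining identity <Ax, y> = <x, A^* y> gives (Ax)^T y = x^T (A^*) y, i.e. x^T A^T y = x^T (A^*) y. Since this holds for all x, y, we must have A^* = A^T. Therefore
A^* =
[[-1, -3],
 [-1, 3]].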